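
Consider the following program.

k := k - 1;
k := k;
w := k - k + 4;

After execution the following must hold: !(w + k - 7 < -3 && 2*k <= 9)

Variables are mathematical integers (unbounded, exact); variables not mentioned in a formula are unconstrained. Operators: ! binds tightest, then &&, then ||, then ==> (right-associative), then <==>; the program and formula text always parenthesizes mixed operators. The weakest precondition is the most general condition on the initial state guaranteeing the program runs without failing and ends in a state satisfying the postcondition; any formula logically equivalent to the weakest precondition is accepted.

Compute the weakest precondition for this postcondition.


Working backward. After the program, the postcondition !(w + k - 7 < -3 && 2*k <= 9) must hold; in canonical form it is !(k + w < 4 && 2*k <= 9).
Before w := k - k + 4: !(k < 0 && 2*k <= 9)
Before k := k: !(k < 0 && 2*k <= 9)
Before k := k - 1: !(k < 1 && 2*k <= 11)
Answer: WP = !(k < 1 && 2*k <= 11)


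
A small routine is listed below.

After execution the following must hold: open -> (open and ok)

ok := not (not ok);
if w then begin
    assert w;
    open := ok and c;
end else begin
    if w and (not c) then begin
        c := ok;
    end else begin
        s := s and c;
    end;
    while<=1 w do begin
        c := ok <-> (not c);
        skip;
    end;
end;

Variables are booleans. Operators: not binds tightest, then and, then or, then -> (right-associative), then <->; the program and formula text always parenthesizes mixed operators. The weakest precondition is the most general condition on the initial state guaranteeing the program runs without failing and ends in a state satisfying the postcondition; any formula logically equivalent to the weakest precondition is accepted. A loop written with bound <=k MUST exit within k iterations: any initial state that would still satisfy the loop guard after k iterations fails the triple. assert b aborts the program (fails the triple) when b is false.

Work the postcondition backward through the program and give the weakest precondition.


Working backward. After the program, open -> (open and ok) must hold.
Then branch requires w; else branch requires ((w and (not c)) -> ((w -> ((not w) and (open -> (open and ok)))) and ((not w) -> (open -> (open and ok))))) and ((not (w and (not c))) -> ((w -> ((not w) and (open -> (open and ok)))) and ((not w) -> (open -> (open and ok))))).
Before the if: (not w) -> (((w and (not c)) -> ((w -> ((not w) and (open -> (open and ok)))) and ((not w) -> (open -> (open and ok))))) and ((not (w and (not c))) -> ((w -> ((not w) and (open -> (open and ok)))) and ((not w) -> (open -> (open and ok))))))
Before ok := not (not ok): (not w) -> (((w and (not c)) -> ((w -> ((not w) and (open -> (open and ok)))) and ((not w) -> (open -> (open and ok))))) and ((not (w and (not c))) -> ((w -> ((not w) and (open -> (open and ok)))) and ((not w) -> (open -> (open and ok))))))
Answer: WP = (not w) -> (((w and (not c)) -> ((w -> ((not w) and (open -> (open and ok)))) and ((not w) -> (open -> (open and ok))))) and ((not (w and (not c))) -> ((w -> ((not w) and (open -> (open and ok)))) and ((not w) -> (open -> (open and ok))))))


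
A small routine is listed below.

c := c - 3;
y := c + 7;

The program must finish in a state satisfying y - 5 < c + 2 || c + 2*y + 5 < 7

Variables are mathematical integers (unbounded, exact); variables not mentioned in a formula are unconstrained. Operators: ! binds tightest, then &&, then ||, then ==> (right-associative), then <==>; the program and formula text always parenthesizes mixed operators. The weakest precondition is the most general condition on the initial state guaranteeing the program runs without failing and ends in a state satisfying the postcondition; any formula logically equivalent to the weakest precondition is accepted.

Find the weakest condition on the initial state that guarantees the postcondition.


Working backward. After the program, the postcondition y - 5 < c + 2 || c + 2*y + 5 < 7 must hold; in canonical form it is y < c + 7 || c + 2*y < 2.
Before y := c + 7: 3*c < -12
Before c := c - 3: 3*c < -3
Answer: WP = 3*c < -3


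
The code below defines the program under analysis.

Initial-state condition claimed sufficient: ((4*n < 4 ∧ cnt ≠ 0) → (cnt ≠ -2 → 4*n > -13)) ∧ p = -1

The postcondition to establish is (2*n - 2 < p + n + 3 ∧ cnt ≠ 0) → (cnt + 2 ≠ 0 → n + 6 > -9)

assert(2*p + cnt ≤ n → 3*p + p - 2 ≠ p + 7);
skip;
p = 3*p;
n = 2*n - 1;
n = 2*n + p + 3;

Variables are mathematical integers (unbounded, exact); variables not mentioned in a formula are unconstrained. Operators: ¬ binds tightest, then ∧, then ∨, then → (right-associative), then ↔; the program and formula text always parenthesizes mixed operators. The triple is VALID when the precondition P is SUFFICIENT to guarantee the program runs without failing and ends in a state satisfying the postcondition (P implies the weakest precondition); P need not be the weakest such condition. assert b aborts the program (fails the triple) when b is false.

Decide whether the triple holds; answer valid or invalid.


Working backward. After the program, the postcondition (2*n - 2 < p + n + 3 ∧ cnt ≠ 0) → (cnt + 2 ≠ 0 → n + 6 > -9) must hold; in canonical form it is (n < p + 5 ∧ cnt ≠ 0) → (cnt ≠ -2 → n > -15).
Before n := 2*n + p + 3: (2*n < 2 ∧ cnt ≠ 0) → (cnt ≠ -2 → 2*n + p > -18)
Before n := 2*n - 1: (4*n < 4 ∧ cnt ≠ 0) → (cnt ≠ -2 → 4*n + p > -16)
Before p := 3*p: (4*n < 4 ∧ cnt ≠ 0) → (cnt ≠ -2 → 4*n + 3*p > -16)
Before skip: (4*n < 4 ∧ cnt ≠ 0) → (cnt ≠ -2 → 4*n + 3*p > -16)
Before assert 2*p + cnt ≤ n → 3*p + p - 2 ≠ p + 7: (cnt + 2*p ≤ n → 3*p ≠ 9) ∧ ((4*n < 4 ∧ cnt ≠ 0) → (cnt ≠ -2 → 4*n + 3*p > -16))
The weakest precondition is (cnt + 2*p ≤ n → 3*p ≠ 9) ∧ ((4*n < 4 ∧ cnt ≠ 0) → (cnt ≠ -2 → 4*n + 3*p > -16)).
Check whether ((4*n < 4 ∧ cnt ≠ 0) → (cnt ≠ -2 → 4*n > -13)) ∧ p = -1 implies it.
Every state satisfying the precondition satisfies the weakest precondition: the implication holds.
Answer: valid


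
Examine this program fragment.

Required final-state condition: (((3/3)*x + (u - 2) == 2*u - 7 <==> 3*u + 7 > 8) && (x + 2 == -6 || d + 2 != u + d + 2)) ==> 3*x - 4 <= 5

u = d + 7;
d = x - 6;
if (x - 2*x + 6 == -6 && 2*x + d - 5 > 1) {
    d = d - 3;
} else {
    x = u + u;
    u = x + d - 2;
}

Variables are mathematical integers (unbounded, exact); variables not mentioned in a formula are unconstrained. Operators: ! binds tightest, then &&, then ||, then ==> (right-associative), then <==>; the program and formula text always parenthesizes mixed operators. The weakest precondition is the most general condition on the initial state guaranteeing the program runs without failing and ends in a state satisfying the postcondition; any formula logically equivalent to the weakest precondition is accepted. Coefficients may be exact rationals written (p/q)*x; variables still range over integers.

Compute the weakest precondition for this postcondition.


Working backward. After the program, the postcondition (((3/3)*x + (u - 2) == 2*u - 7 <==> 3*u + 7 > 8) && (x + 2 == -6 || d + 2 != u + d + 2)) ==> 3*x - 4 <= 5 must hold; in canonical form it is ((x == u - 5 <==> 3*u > 1) && (x == -8 || u != 0)) ==> 3*x <= 9.
Then branch requires ((x == u - 5 <==> 3*u > 1) && (x == -8 || u != 0)) ==> 3*x <= 9; else branch requires ((d == 7 <==> 3*d + 6*u > 7) && (2*u == -8 || d + 2*u != 2)) ==> 6*u <= 9.
Before the if: ((x == 12 && d + 2*x > 6) ==> (((x == u - 5 <==> 3*u > 1) && (x == -8 || u != 0)) ==> 3*x <= 9)) && ((!(x == 12 && d + 2*x > 6)) ==> (((d == 7 <==> 3*d + 6*u > 7) && (2*u == -8 || d + 2*u != 2)) ==> 6*u <= 9))
Before d := x - 6: ((x == 12 && 3*x > 12) ==> (((x == u - 5 <==> 3*u > 1) && (x == -8 || u != 0)) ==> 3*x <= 9)) && ((!(x == 12 && 3*x > 12)) ==> (((x == 13 <==> 6*u + 3*x > 25) && (2*u == -8 || 2*u + x != 8)) ==> 6*u <= 9))
Before u := d + 7: ((x == 12 && 3*x > 12) ==> (((x == d + 2 <==> 3*d > -20) && (x == -8 || d != -7)) ==> 3*x <= 9)) && ((!(x == 12 && 3*x > 12)) ==> (((x == 13 <==> 6*d + 3*x > -17) && (2*d == -22 || 2*d + x != -6)) ==> 6*d <= -33))
Answer: WP = ((x == 12 && 3*x > 12) ==> (((x == d + 2 <==> 3*d > -20) && (x == -8 || d != -7)) ==> 3*x <= 9)) && ((!(x == 12 && 3*x > 12)) ==> (((x == 13 <==> 6*d + 3*x > -17) && (2*d == -22 || 2*d + x != -6)) ==> 6*d <= -33))


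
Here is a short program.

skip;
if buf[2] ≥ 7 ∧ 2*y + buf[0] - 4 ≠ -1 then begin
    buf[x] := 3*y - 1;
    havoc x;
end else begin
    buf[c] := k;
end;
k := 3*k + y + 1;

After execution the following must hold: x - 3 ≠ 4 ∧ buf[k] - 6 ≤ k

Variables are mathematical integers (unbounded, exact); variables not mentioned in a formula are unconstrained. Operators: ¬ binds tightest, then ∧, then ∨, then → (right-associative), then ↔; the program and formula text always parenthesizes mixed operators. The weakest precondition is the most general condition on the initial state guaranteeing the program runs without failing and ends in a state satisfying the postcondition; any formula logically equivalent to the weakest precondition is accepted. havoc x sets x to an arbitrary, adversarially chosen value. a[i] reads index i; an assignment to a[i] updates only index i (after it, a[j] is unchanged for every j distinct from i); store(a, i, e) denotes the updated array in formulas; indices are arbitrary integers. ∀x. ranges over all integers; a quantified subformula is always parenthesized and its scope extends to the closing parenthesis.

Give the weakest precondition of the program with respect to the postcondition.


Working backward. After the program, the postcondition x - 3 ≠ 4 ∧ buf[k] - 6 ≤ k must hold; in canonical form it is x ≠ 7 ∧ buf[k] ≤ k + 6.
Before k := 3*k + y + 1: x ≠ 7 ∧ buf[3*k + y + 1] ≤ 3*k + y + 7
Then branch requires ∀x_1. (x_1 ≠ 7 ∧ store(buf, x, 3*y - 1)[3*k + y + 1] ≤ 3*k + y + 7); else branch requires x ≠ 7 ∧ store(buf, c, k)[3*k + y + 1] ≤ 3*k + y + 7.
Before the if: ((buf[2] ≥ 7 ∧ buf[0] + 2*y ≠ 3) → (∀x_1. (x_1 ≠ 7 ∧ store(buf, x, 3*y - 1)[3*k + y + 1] ≤ 3*k + y + 7))) ∧ ((¬(buf[2] ≥ 7 ∧ buf[0] + 2*y ≠ 3)) → (x ≠ 7 ∧ store(buf, c, k)[3*k + y + 1] ≤ 3*k + y + 7))
Before skip: ((buf[2] ≥ 7 ∧ buf[0] + 2*y ≠ 3) → (∀x_1. (x_1 ≠ 7 ∧ store(buf, x, 3*y - 1)[3*k + y + 1] ≤ 3*k + y + 7))) ∧ ((¬(buf[2] ≥ 7 ∧ buf[0] + 2*y ≠ 3)) → (x ≠ 7 ∧ store(buf, c, k)[3*k + y + 1] ≤ 3*k + y + 7))
Answer: WP = ((buf[2] ≥ 7 ∧ buf[0] + 2*y ≠ 3) → (∀x_1. (x_1 ≠ 7 ∧ store(buf, x, 3*y - 1)[3*k + y + 1] ≤ 3*k + y + 7))) ∧ ((¬(buf[2] ≥ 7 ∧ buf[0] + 2*y ≠ 3)) → (x ≠ 7 ∧ store(buf, c, k)[3*k + y + 1] ≤ 3*k + y + 7))


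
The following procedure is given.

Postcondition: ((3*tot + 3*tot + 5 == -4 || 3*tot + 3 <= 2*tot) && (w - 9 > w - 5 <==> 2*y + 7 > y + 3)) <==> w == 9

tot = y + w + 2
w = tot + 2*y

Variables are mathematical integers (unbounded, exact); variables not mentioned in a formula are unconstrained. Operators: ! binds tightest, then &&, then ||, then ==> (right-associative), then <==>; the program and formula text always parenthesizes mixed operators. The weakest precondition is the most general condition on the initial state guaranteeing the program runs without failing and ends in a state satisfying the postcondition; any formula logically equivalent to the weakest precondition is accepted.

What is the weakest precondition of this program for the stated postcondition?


Working backward. After the program, the postcondition ((3*tot + 3*tot + 5 == -4 || 3*tot + 3 <= 2*tot) && (w - 9 > w - 5 <==> 2*y + 7 > y + 3)) <==> w == 9 must hold; in canonical form it is ((6*tot == -9 || tot <= -3) && (!(y > -4))) <==> w == 9.
Before w := tot + 2*y: ((6*tot == -9 || tot <= -3) && (!(y > -4))) <==> tot + 2*y == 9
Before tot := y + w + 2: ((6*w + 6*y == -21 || w + y <= -5) && (!(y > -4))) <==> w + 3*y == 7
Answer: WP = ((6*w + 6*y == -21 || w + y <= -5) && (!(y > -4))) <==> w + 3*y == 7


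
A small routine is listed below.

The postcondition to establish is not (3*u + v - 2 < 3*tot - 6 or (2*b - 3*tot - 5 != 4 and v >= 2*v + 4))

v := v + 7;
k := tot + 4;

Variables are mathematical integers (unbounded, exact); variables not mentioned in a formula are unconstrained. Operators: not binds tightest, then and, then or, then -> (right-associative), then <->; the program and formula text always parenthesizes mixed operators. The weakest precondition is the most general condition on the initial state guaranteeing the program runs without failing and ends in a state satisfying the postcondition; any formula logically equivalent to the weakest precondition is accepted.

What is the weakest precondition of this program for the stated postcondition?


Working backward. After the program, the postcondition not (3*u + v - 2 < 3*tot - 6 or (2*b - 3*tot - 5 != 4 and v >= 2*v + 4)) must hold; in canonical form it is not (3*u + v < 3*tot - 4 or (2*b != 3*tot + 9 and v <= -4)).
Before k := tot + 4: not (3*u + v < 3*tot - 4 or (2*b != 3*tot + 9 and v <= -4))
Before v := v + 7: not (3*u + v < 3*tot - 11 or (2*b != 3*tot + 9 and v <= -11))
Answer: WP = not (3*u + v < 3*tot - 11 or (2*b != 3*tot + 9 and v <= -11))


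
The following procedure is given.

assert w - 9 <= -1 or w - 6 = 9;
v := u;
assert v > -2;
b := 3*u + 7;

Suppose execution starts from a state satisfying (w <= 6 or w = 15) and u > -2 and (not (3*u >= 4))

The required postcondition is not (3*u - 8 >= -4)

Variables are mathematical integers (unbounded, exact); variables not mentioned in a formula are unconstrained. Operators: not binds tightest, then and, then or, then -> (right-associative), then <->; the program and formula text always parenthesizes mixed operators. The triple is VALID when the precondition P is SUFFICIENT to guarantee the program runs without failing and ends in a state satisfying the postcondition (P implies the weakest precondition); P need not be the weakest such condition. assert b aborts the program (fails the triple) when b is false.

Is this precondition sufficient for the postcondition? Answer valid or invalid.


Working backward. After the program, the postcondition not (3*u - 8 >= -4) must hold; in canonical form it is not (3*u >= 4).
Before b := 3*u + 7: not (3*u >= 4)
Before assert v > -2: v > -2 and (not (3*u >= 4))
Before v := u: u > -2 and (not (3*u >= 4))
Before assert w - 9 <= -1 or w - 6 = 9: (w <= 8 or w = 15) and u > -2 and (not (3*u >= 4))
The weakest precondition is (w <= 8 or w = 15) and u > -2 and (not (3*u >= 4)).
Check whether (w <= 6 or w = 15) and u > -2 and (not (3*u >= 4)) implies it.
Every state satisfying the precondition satisfies the weakest precondition: the implication holds.
Answer: valid


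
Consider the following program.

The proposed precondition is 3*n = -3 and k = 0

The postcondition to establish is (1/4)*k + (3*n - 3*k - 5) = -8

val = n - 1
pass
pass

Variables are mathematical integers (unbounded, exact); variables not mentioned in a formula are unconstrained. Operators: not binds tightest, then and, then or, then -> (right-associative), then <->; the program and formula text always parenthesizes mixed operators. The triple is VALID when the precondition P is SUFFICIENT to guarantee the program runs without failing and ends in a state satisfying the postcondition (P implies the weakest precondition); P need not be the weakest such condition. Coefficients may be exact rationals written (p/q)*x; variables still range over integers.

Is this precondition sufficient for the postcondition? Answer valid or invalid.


Working backward. After the program, the postcondition (1/4)*k + (3*n - 3*k - 5) = -8 must hold; in canonical form it is 3*n = (11/4)*k - 3.
Before skip: 3*n = (11/4)*k - 3
Before skip: 3*n = (11/4)*k - 3
Before val := n - 1: 3*n = (11/4)*k - 3
The weakest precondition is 3*n = (11/4)*k - 3.
Check whether 3*n = -3 and k = 0 implies it.
Every state satisfying the precondition satisfies the weakest precondition: the implication holds.
Answer: valid


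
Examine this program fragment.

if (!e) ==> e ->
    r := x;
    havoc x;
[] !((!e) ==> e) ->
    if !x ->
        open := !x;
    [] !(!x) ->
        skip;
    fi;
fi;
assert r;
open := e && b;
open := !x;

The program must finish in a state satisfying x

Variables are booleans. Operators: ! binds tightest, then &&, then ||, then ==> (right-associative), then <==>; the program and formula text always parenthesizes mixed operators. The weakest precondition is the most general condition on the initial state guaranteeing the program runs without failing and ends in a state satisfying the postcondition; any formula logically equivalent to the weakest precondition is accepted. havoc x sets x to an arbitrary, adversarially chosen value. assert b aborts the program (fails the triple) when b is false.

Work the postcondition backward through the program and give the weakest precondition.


Working backward. After the program, x must hold.
Before open := !x: x
Before open := e && b: x
Before assert r: r && x
Then branch requires false; else branch requires ((!x) ==> (r && x)) && (x ==> (r && x)).
Before the if: (!((!e) ==> e)) && ((!((!e) ==> e)) ==> (((!x) ==> (r && x)) && (x ==> (r && x))))
Answer: WP = (!((!e) ==> e)) && ((!((!e) ==> e)) ==> (((!x) ==> (r && x)) && (x ==> (r && x))))


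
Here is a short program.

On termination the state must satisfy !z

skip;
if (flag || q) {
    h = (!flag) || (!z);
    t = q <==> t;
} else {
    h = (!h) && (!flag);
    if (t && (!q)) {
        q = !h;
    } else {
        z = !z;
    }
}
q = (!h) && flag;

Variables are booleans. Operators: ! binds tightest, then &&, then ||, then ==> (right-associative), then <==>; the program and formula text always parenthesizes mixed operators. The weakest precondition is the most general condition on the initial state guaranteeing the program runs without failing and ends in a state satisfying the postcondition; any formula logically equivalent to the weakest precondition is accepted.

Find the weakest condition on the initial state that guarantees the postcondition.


Working backward. After the program, !z must hold.
Before q := (!h) && flag: !z
Then branch requires !z; else branch requires ((t && (!q)) ==> (!z)) && ((!(t && (!q))) ==> z).
Before the if: ((flag || q) ==> (!z)) && ((!(flag || q)) ==> (((t && (!q)) ==> (!z)) && ((!(t && (!q))) ==> z)))
Before skip: ((flag || q) ==> (!z)) && ((!(flag || q)) ==> (((t && (!q)) ==> (!z)) && ((!(t && (!q))) ==> z)))
Answer: WP = ((flag || q) ==> (!z)) && ((!(flag || q)) ==> (((t && (!q)) ==> (!z)) && ((!(t && (!q))) ==> z)))


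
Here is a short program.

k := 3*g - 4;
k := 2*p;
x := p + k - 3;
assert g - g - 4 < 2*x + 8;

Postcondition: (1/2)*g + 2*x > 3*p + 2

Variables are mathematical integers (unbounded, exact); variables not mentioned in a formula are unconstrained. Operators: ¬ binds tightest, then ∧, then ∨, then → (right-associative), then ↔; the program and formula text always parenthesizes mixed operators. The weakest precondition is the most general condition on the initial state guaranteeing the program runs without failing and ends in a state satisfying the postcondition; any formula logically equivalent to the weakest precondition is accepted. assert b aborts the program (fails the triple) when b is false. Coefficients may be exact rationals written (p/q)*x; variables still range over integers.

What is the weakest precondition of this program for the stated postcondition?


Working backward. After the program, (1/2)*g + 2*x > 3*p + 2 must hold.
Before assert g - g - 4 < 2*x + 8: 2*x > -12 ∧ (1/2)*g + 2*x > 3*p + 2
Before x := p + k - 3: 2*k + 2*p > -6 ∧ (1/2)*g + 2*k > p + 8
Before k := 2*p: 6*p > -6 ∧ (1/2)*g + 3*p > 8
Before k := 3*g - 4: 6*p > -6 ∧ (1/2)*g + 3*p > 8
Answer: WP = 6*p > -6 ∧ (1/2)*g + 3*p > 8


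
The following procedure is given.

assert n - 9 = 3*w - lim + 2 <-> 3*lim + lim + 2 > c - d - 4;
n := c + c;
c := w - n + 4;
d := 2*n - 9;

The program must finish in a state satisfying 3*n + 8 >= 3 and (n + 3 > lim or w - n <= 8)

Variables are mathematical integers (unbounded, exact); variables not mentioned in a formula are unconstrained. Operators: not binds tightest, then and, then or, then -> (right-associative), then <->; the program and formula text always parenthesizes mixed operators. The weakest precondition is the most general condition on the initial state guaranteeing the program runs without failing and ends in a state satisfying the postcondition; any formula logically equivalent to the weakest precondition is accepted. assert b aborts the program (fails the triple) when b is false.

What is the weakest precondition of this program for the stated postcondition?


Working backward. After the program, the postcondition 3*n + 8 >= 3 and (n + 3 > lim or w - n <= 8) must hold; in canonical form it is 3*n >= -5 and (n > lim - 3 or w <= n + 8).
Before d := 2*n - 9: 3*n >= -5 and (n > lim - 3 or w <= n + 8)
Before c := w - n + 4: 3*n >= -5 and (n > lim - 3 or w <= n + 8)
Before n := c + c: 6*c >= -5 and (2*c > lim - 3 or w <= 2*c + 8)
Before assert n - 9 = 3*w - lim + 2 <-> 3*lim + lim + 2 > c - d - 4: (lim + n = 3*w + 11 <-> d + 4*lim > c - 6) and 6*c >= -5 and (2*c > lim - 3 or w <= 2*c + 8)
Answer: WP = (lim + n = 3*w + 11 <-> d + 4*lim > c - 6) and 6*c >= -5 and (2*c > lim - 3 or w <= 2*c + 8)


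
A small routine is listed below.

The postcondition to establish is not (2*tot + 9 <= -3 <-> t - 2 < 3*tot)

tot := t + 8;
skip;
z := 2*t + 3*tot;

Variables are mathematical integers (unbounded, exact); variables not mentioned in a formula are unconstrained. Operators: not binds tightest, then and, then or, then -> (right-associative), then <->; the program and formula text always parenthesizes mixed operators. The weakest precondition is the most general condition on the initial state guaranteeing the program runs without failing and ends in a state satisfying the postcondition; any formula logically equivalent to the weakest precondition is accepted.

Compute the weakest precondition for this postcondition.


Working backward. After the program, the postcondition not (2*tot + 9 <= -3 <-> t - 2 < 3*tot) must hold; in canonical form it is not (2*tot <= -12 <-> t < 3*tot + 2).
Before z := 2*t + 3*tot: not (2*tot <= -12 <-> t < 3*tot + 2)
Before skip: not (2*tot <= -12 <-> t < 3*tot + 2)
Before tot := t + 8: not (2*t <= -28 <-> 2*t > -26)
Answer: WP = not (2*t <= -28 <-> 2*t > -26)


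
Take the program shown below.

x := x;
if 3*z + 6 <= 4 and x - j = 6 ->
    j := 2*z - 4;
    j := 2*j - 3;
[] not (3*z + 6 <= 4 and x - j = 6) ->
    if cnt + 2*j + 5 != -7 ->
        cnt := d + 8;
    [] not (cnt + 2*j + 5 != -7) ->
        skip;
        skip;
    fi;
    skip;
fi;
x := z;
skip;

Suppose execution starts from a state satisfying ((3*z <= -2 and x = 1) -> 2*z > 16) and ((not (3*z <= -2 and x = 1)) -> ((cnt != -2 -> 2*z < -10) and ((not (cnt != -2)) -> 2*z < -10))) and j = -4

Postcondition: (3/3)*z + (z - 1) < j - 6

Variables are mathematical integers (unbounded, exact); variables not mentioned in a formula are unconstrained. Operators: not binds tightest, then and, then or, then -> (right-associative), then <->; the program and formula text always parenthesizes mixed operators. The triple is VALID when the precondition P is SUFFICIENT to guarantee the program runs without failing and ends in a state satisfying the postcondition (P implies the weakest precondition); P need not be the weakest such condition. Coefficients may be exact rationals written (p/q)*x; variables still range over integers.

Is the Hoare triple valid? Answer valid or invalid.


Working backward. After the program, the postcondition (3/3)*z + (z - 1) < j - 6 must hold; in canonical form it is 2*z < j - 5.
Before skip: 2*z < j - 5
Before x := z: 2*z < j - 5
Then branch requires 2*z > 16; else branch requires (cnt + 2*j != -12 -> 2*z < j - 5) and ((not (cnt + 2*j != -12)) -> 2*z < j - 5).
Before the if: ((3*z <= -2 and x = j + 6) -> 2*z > 16) and ((not (3*z <= -2 and x = j + 6)) -> ((cnt + 2*j != -12 -> 2*z < j - 5) and ((not (cnt + 2*j != -12)) -> 2*z < j - 5)))
Before x := x: ((3*z <= -2 and x = j + 6) -> 2*z > 16) and ((not (3*z <= -2 and x = j + 6)) -> ((cnt + 2*j != -12 -> 2*z < j - 5) and ((not (cnt + 2*j != -12)) -> 2*z < j - 5)))
The weakest precondition is ((3*z <= -2 and x = j + 6) -> 2*z > 16) and ((not (3*z <= -2 and x = j + 6)) -> ((cnt + 2*j != -12 -> 2*z < j - 5) and ((not (cnt + 2*j != -12)) -> 2*z < j - 5))).
Check whether ((3*z <= -2 and x = 1) -> 2*z > 16) and ((not (3*z <= -2 and x = 1)) -> ((cnt != -2 -> 2*z < -10) and ((not (cnt != -2)) -> 2*z < -10))) and j = -4 implies it.
Countermodel: at the initial state cnt = -4, j = -4, x = 2, z = -6, the precondition holds but the weakest precondition fails.
Answer: invalid


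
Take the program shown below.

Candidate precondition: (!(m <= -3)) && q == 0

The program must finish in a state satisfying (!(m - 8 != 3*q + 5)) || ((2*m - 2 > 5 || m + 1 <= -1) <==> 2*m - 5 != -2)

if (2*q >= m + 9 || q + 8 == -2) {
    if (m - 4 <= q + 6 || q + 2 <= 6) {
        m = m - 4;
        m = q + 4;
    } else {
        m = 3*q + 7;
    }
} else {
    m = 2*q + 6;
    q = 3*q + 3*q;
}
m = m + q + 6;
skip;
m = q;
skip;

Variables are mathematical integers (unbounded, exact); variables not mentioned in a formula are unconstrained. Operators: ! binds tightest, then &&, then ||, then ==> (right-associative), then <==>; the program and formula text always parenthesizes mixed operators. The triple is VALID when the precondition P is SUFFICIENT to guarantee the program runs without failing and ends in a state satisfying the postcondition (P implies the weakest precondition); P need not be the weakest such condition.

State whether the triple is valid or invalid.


Working backward. After the program, the postcondition (!(m - 8 != 3*q + 5)) || ((2*m - 2 > 5 || m + 1 <= -1) <==> 2*m - 5 != -2) must hold; in canonical form it is (!(m != 3*q + 13)) || ((2*m > 7 || m <= -2) <==> 2*m != 3).
Before skip: (!(m != 3*q + 13)) || ((2*m > 7 || m <= -2) <==> 2*m != 3)
Before m := q: (!(2*q != -13)) || ((2*q > 7 || q <= -2) <==> 2*q != 3)
Before skip: (!(2*q != -13)) || ((2*q > 7 || q <= -2) <==> 2*q != 3)
Before m := m + q + 6: (!(2*q != -13)) || ((2*q > 7 || q <= -2) <==> 2*q != 3)
Then branch requires ((m <= q + 10 || q <= 4) ==> ((!(2*q != -13)) || ((2*q > 7 || q <= -2) <==> 2*q != 3))) && ((!(m <= q + 10 || q <= 4)) ==> ((!(2*q != -13)) || ((2*q > 7 || q <= -2) <==> 2*q != 3))); else branch requires (!(12*q != -13)) || ((12*q > 7 || 6*q <= -2) <==> 12*q != 3).
Before the if: ((2*q >= m + 9 || q == -10) ==> (((m <= q + 10 || q <= 4) ==> ((!(2*q != -13)) || ((2*q > 7 || q <= -2) <==> 2*q != 3))) && ((!(m <= q + 10 || q <= 4)) ==> ((!(2*q != -13)) || ((2*q > 7 || q <= -2) <==> 2*q != 3))))) && ((!(2*q >= m + 9 || q == -10)) ==> ((!(12*q != -13)) || ((12*q > 7 || 6*q <= -2) <==> 12*q != 3)))
The weakest precondition is ((2*q >= m + 9 || q == -10) ==> (((m <= q + 10 || q <= 4) ==> ((!(2*q != -13)) || ((2*q > 7 || q <= -2) <==> 2*q != 3))) && ((!(m <= q + 10 || q <= 4)) ==> ((!(2*q != -13)) || ((2*q > 7 || q <= -2) <==> 2*q != 3))))) && ((!(2*q >= m + 9 || q == -10)) ==> ((!(12*q != -13)) || ((12*q > 7 || 6*q <= -2) <==> 12*q != 3))).
Check whether (!(m <= -3)) && q == 0 implies it.
Countermodel: at the initial state m = -2, q = 0, the precondition holds but the weakest precondition fails.
Answer: invalid


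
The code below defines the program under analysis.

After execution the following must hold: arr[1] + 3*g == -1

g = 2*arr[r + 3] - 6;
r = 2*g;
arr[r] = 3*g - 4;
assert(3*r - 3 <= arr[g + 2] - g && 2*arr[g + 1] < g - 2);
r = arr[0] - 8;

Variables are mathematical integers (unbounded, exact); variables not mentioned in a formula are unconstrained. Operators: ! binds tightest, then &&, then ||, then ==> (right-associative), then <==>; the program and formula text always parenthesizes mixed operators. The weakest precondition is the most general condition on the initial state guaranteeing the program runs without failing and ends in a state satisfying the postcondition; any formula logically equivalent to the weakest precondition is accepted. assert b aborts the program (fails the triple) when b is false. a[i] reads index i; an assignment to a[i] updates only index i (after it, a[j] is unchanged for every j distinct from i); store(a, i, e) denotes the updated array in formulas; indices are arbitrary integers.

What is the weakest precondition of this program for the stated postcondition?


Working backward. After the program, arr[1] + 3*g == -1 must hold.
Before r := arr[0] - 8: arr[1] + 3*g == -1
Before assert 3*r - 3 <= arr[g + 2] - g && 2*arr[g + 1] < g - 2: g + 3*r <= arr[g + 2] + 3 && 2*arr[g + 1] < g - 2 && arr[1] + 3*g == -1
Before arr[r] := 3*g - 4: g + 3*r <= store(arr, r, 3*g - 4)[g + 2] + 3 && 2*store(arr, r, 3*g - 4)[g + 1] < g - 2 && store(arr, r, 3*g - 4)[1] + 3*g == -1
Before r := 2*g: 7*g <= store(arr, 2*g, 3*g - 4)[g + 2] + 3 && 2*store(arr, 2*g, 3*g - 4)[g + 1] < g - 2 && store(arr, 2*g, 3*g - 4)[1] + 3*g == -1
Before g := 2*arr[r + 3] - 6: 14*arr[r + 3] <= store(arr, 4*arr[r + 3] - 12, 6*arr[r + 3] - 22)[2*arr[r + 3] - 4] + 45 && 2*store(arr, 4*arr[r + 3] - 12, 6*arr[r + 3] - 22)[2*arr[r + 3] - 5] < 2*arr[r + 3] - 8 && 6*arr[r + 3] + store(arr, 4*arr[r + 3] - 12, 6*arr[r + 3] - 22)[1] == 17
Answer: WP = 14*arr[r + 3] <= store(arr, 4*arr[r + 3] - 12, 6*arr[r + 3] - 22)[2*arr[r + 3] - 4] + 45 && 2*store(arr, 4*arr[r + 3] - 12, 6*arr[r + 3] - 22)[2*arr[r + 3] - 5] < 2*arr[r + 3] - 8 && 6*arr[r + 3] + store(arr, 4*arr[r + 3] - 12, 6*arr[r + 3] - 22)[1] == 17


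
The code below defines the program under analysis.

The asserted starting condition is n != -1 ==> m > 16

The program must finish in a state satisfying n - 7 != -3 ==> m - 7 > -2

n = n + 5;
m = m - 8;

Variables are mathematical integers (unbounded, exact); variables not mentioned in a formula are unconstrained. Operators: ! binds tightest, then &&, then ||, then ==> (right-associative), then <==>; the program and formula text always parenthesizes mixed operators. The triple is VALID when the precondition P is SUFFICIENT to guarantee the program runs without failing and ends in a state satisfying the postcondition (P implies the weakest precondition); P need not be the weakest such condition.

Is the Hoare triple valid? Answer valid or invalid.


Working backward. After the program, the postcondition n - 7 != -3 ==> m - 7 > -2 must hold; in canonical form it is n != 4 ==> m > 5.
Before m := m - 8: n != 4 ==> m > 13
Before n := n + 5: n != -1 ==> m > 13
The weakest precondition is n != -1 ==> m > 13.
Check whether n != -1 ==> m > 16 implies it.
Every state satisfying the precondition satisfies the weakest precondition: the implication holds.
Answer: valid


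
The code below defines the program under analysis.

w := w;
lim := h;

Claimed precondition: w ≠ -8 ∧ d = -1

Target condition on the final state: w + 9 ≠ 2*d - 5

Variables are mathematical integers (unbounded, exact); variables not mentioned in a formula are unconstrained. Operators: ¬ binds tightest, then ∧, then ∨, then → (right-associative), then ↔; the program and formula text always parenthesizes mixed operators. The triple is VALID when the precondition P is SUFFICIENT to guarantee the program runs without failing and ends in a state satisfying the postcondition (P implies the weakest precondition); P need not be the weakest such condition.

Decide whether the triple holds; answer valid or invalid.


Working backward. After the program, the postcondition w + 9 ≠ 2*d - 5 must hold; in canonical form it is w ≠ 2*d - 14.
Before lim := h: w ≠ 2*d - 14
Before w := w: w ≠ 2*d - 14
The weakest precondition is w ≠ 2*d - 14.
Check whether w ≠ -8 ∧ d = -1 implies it.
Countermodel: at the initial state d = -1, w = -16, the precondition holds but the weakest precondition fails.
Answer: invalid


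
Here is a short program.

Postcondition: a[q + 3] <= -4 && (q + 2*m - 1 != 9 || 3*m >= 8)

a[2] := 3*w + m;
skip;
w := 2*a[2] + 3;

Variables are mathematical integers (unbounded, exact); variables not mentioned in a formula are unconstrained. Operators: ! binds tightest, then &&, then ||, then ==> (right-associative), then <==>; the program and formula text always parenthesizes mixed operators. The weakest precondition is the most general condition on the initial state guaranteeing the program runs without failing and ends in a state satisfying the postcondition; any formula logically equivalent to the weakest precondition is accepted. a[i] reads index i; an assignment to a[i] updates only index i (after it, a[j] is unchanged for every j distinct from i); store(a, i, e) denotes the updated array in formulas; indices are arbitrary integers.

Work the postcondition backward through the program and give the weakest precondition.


Working backward. After the program, the postcondition a[q + 3] <= -4 && (q + 2*m - 1 != 9 || 3*m >= 8) must hold; in canonical form it is a[q + 3] <= -4 && (2*m + q != 10 || 3*m >= 8).
Before w := 2*a[2] + 3: a[q + 3] <= -4 && (2*m + q != 10 || 3*m >= 8)
Before skip: a[q + 3] <= -4 && (2*m + q != 10 || 3*m >= 8)
Before a[2] := 3*w + m: store(a, 2, m + 3*w)[q + 3] <= -4 && (2*m + q != 10 || 3*m >= 8)
Answer: WP = store(a, 2, m + 3*w)[q + 3] <= -4 && (2*m + q != 10 || 3*m >= 8)


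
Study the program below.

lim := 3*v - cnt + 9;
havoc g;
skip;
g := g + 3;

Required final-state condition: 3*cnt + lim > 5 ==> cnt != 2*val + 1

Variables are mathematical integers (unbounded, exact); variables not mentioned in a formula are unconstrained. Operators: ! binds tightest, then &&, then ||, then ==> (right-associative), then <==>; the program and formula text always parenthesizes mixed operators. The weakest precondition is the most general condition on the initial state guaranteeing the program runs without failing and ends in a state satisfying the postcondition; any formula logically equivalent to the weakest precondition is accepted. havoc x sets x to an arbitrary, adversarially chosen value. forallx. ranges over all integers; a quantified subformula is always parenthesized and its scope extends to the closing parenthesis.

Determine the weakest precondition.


Working backward. After the program, 3*cnt + lim > 5 ==> cnt != 2*val + 1 must hold.
Before g := g + 3: 3*cnt + lim > 5 ==> cnt != 2*val + 1
Before skip: 3*cnt + lim > 5 ==> cnt != 2*val + 1
Before havoc g: 3*cnt + lim > 5 ==> cnt != 2*val + 1
Before lim := 3*v - cnt + 9: 2*cnt + 3*v > -4 ==> cnt != 2*val + 1
Answer: WP = 2*cnt + 3*v > -4 ==> cnt != 2*val + 1


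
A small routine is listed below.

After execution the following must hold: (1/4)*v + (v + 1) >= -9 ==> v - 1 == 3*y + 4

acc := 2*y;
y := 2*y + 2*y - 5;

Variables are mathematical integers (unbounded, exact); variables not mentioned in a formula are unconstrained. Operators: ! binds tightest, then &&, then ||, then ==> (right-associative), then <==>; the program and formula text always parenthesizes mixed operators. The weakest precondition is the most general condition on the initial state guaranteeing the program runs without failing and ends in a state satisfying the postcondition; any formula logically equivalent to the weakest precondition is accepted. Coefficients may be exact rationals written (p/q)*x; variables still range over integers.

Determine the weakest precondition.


Working backward. After the program, the postcondition (1/4)*v + (v + 1) >= -9 ==> v - 1 == 3*y + 4 must hold; in canonical form it is (5/4)*v >= -10 ==> v == 3*y + 5.
Before y := 2*y + 2*y - 5: (5/4)*v >= -10 ==> v == 12*y - 10
Before acc := 2*y: (5/4)*v >= -10 ==> v == 12*y - 10
Answer: WP = (5/4)*v >= -10 ==> v == 12*y - 10


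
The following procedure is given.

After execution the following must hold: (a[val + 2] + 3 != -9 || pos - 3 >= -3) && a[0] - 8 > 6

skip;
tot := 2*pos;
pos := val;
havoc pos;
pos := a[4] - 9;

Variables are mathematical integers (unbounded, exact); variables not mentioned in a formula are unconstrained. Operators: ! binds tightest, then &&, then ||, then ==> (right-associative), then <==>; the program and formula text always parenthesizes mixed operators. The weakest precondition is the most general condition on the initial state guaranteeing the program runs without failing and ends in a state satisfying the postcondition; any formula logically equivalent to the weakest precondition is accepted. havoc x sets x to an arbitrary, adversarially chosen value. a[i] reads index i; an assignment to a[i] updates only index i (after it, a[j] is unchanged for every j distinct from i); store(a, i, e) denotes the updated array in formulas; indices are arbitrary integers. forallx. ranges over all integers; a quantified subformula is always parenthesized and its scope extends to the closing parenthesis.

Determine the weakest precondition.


Working backward. After the program, the postcondition (a[val + 2] + 3 != -9 || pos - 3 >= -3) && a[0] - 8 > 6 must hold; in canonical form it is (a[val + 2] != -12 || pos >= 0) && a[0] > 14.
Before pos := a[4] - 9: (a[val + 2] != -12 || a[4] >= 9) && a[0] > 14
Before havoc pos: (a[val + 2] != -12 || a[4] >= 9) && a[0] > 14
Before pos := val: (a[val + 2] != -12 || a[4] >= 9) && a[0] > 14
Before tot := 2*pos: (a[val + 2] != -12 || a[4] >= 9) && a[0] > 14
Before skip: (a[val + 2] != -12 || a[4] >= 9) && a[0] > 14
Answer: WP = (a[val + 2] != -12 || a[4] >= 9) && a[0] > 14


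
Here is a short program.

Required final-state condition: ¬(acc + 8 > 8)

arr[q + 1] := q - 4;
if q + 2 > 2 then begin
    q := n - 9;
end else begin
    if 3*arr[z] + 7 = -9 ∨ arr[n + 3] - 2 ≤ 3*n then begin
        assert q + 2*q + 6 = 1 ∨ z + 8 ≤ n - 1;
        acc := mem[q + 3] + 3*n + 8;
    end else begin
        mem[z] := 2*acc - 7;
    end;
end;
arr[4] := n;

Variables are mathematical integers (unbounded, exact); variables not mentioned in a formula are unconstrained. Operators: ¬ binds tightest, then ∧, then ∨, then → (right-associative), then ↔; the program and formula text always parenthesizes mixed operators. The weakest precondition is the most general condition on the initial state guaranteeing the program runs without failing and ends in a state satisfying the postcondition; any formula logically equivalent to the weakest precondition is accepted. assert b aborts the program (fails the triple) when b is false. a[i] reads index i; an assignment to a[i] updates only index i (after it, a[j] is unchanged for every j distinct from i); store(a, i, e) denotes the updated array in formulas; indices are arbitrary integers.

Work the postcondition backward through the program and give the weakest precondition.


Working backward. After the program, the postcondition ¬(acc + 8 > 8) must hold; in canonical form it is ¬(acc > 0).
Before arr[4] := n: ¬(acc > 0)
Then branch requires ¬(acc > 0); else branch requires ((3*arr[z] = -16 ∨ arr[n + 3] ≤ 3*n + 2) → ((3*q = -5 ∨ z ≤ n - 9) ∧ (¬(mem[q + 3] + 3*n > -8)))) ∧ ((¬(3*arr[z] = -16 ∨ arr[n + 3] ≤ 3*n + 2)) → (¬(acc > 0))).
Before the if: (q > 0 → (¬(acc > 0))) ∧ ((¬(q > 0)) → (((3*arr[z] = -16 ∨ arr[n + 3] ≤ 3*n + 2) → ((3*q = -5 ∨ z ≤ n - 9) ∧ (¬(mem[q + 3] + 3*n > -8)))) ∧ ((¬(3*arr[z] = -16 ∨ arr[n + 3] ≤ 3*n + 2)) → (¬(acc > 0)))))
Before arr[q + 1] := q - 4: (q > 0 → (¬(acc > 0))) ∧ ((¬(q > 0)) → (((3*store(arr, q + 1, q - 4)[z] = -16 ∨ store(arr, q + 1, q - 4)[n + 3] ≤ 3*n + 2) → ((3*q = -5 ∨ z ≤ n - 9) ∧ (¬(mem[q + 3] + 3*n > -8)))) ∧ ((¬(3*store(arr, q + 1, q - 4)[z] = -16 ∨ store(arr, q + 1, q - 4)[n + 3] ≤ 3*n + 2)) → (¬(acc > 0)))))
Answer: WP = (q > 0 → (¬(acc > 0))) ∧ ((¬(q > 0)) → (((3*store(arr, q + 1, q - 4)[z] = -16 ∨ store(arr, q + 1, q - 4)[n + 3] ≤ 3*n + 2) → ((3*q = -5 ∨ z ≤ n - 9) ∧ (¬(mem[q + 3] + 3*n > -8)))) ∧ ((¬(3*store(arr, q + 1, q - 4)[z] = -16 ∨ store(arr, q + 1, q - 4)[n + 3] ≤ 3*n + 2)) → (¬(acc > 0)))))


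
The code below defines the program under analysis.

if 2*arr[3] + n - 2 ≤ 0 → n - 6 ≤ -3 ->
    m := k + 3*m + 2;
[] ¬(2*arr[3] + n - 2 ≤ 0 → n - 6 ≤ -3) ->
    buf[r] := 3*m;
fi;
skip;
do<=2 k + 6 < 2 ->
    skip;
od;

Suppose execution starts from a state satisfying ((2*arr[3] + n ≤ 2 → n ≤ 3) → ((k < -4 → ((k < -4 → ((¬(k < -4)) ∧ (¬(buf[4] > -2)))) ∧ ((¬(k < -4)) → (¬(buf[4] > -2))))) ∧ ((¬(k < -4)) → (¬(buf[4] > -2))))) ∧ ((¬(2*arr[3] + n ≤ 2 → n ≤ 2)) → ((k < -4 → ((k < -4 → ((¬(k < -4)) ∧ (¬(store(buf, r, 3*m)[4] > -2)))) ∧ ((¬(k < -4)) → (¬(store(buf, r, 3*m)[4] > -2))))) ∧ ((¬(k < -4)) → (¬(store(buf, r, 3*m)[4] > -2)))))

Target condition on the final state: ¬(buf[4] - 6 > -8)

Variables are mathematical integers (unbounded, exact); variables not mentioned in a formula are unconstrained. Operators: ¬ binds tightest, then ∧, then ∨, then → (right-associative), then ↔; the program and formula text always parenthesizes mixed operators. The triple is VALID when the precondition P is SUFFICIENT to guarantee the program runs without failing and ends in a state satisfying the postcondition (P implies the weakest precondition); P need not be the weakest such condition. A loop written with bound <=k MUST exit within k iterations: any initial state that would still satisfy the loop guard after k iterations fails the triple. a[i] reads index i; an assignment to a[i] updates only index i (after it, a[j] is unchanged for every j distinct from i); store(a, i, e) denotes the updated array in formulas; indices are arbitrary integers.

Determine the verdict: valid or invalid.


Working backward. After the program, the postcondition ¬(buf[4] - 6 > -8) must hold; in canonical form it is ¬(buf[4] > -2).
Before the loop (bound <=2), unroll the exhaustion recursion (WP_0 = exit-now case; WP_j = one more guarded iteration, up to j = 2):
  WP_0: (¬(k < -4)) ∧ (¬(buf[4] > -2))
  WP_1: (k < -4 → ((¬(k < -4)) ∧ (¬(buf[4] > -2)))) ∧ ((¬(k < -4)) → (¬(buf[4] > -2)))
  WP_2: (k < -4 → ((k < -4 → ((¬(k < -4)) ∧ (¬(buf[4] > -2)))) ∧ ((¬(k < -4)) → (¬(buf[4] > -2))))) ∧ ((¬(k < -4)) → (¬(buf[4] > -2)))
So before the loop: (k < -4 → ((k < -4 → ((¬(k < -4)) ∧ (¬(buf[4] > -2)))) ∧ ((¬(k < -4)) → (¬(buf[4] > -2))))) ∧ ((¬(k < -4)) → (¬(buf[4] > -2)))
Before skip: (k < -4 → ((k < -4 → ((¬(k < -4)) ∧ (¬(buf[4] > -2)))) ∧ ((¬(k < -4)) → (¬(buf[4] > -2))))) ∧ ((¬(k < -4)) → (¬(buf[4] > -2)))
Then branch requires (k < -4 → ((k < -4 → ((¬(k < -4)) ∧ (¬(buf[4] > -2)))) ∧ ((¬(k < -4)) → (¬(buf[4] > -2))))) ∧ ((¬(k < -4)) → (¬(buf[4] > -2))); else branch requires (k < -4 → ((k < -4 → ((¬(k < -4)) ∧ (¬(store(buf, r, 3*m)[4] > -2)))) ∧ ((¬(k < -4)) → (¬(store(buf, r, 3*m)[4] > -2))))) ∧ ((¬(k < -4)) → (¬(store(buf, r, 3*m)[4] > -2))).
Before the if: ((2*arr[3] + n ≤ 2 → n ≤ 3) → ((k < -4 → ((k < -4 → ((¬(k < -4)) ∧ (¬(buf[4] > -2)))) ∧ ((¬(k < -4)) → (¬(buf[4] > -2))))) ∧ ((¬(k < -4)) → (¬(buf[4] > -2))))) ∧ ((¬(2*arr[3] + n ≤ 2 → n ≤ 3)) → ((k < -4 → ((k < -4 → ((¬(k < -4)) ∧ (¬(store(buf, r, 3*m)[4] > -2)))) ∧ ((¬(k < -4)) → (¬(store(buf, r, 3*m)[4] > -2))))) ∧ ((¬(k < -4)) → (¬(store(buf, r, 3*m)[4] > -2)))))
The weakest precondition is ((2*arr[3] + n ≤ 2 → n ≤ 3) → ((k < -4 → ((k < -4 → ((¬(k < -4)) ∧ (¬(buf[4] > -2)))) ∧ ((¬(k < -4)) → (¬(buf[4] > -2))))) ∧ ((¬(k < -4)) → (¬(buf[4] > -2))))) ∧ ((¬(2*arr[3] + n ≤ 2 → n ≤ 3)) → ((k < -4 → ((k < -4 → ((¬(k < -4)) ∧ (¬(store(buf, r, 3*m)[4] > -2)))) ∧ ((¬(k < -4)) → (¬(store(buf, r, 3*m)[4] > -2))))) ∧ ((¬(k < -4)) → (¬(store(buf, r, 3*m)[4] > -2))))).
Check whether ((2*arr[3] + n ≤ 2 → n ≤ 3) → ((k < -4 → ((k < -4 → ((¬(k < -4)) ∧ (¬(buf[4] > -2)))) ∧ ((¬(k < -4)) → (¬(buf[4] > -2))))) ∧ ((¬(k < -4)) → (¬(buf[4] > -2))))) ∧ ((¬(2*arr[3] + n ≤ 2 → n ≤ 2)) → ((k < -4 → ((k < -4 → ((¬(k < -4)) ∧ (¬(store(buf, r, 3*m)[4] > -2)))) ∧ ((¬(k < -4)) → (¬(store(buf, r, 3*m)[4] > -2))))) ∧ ((¬(k < -4)) → (¬(store(buf, r, 3*m)[4] > -2))))) implies it.
Every state satisfying the precondition satisfies the weakest precondition: the implication holds.
Answer: valid
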